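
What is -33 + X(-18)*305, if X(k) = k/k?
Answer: 272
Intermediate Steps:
X(k) = 1
-33 + X(-18)*305 = -33 + 1*305 = -33 + 305 = 272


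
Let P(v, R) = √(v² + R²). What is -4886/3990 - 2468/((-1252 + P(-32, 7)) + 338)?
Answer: 351710593/237782055 + 2468*√1073/834323 ≈ 1.5760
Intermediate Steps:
P(v, R) = √(R² + v²)
-4886/3990 - 2468/((-1252 + P(-32, 7)) + 338) = -4886/3990 - 2468/((-1252 + √(7² + (-32)²)) + 338) = -4886*1/3990 - 2468/((-1252 + √(49 + 1024)) + 338) = -349/285 - 2468/((-1252 + √1073) + 338) = -349/285 - 2468/(-914 + √1073)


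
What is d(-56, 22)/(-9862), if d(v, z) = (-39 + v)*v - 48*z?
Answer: -2132/4931 ≈ -0.43237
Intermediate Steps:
d(v, z) = -48*z + v*(-39 + v) (d(v, z) = v*(-39 + v) - 48*z = -48*z + v*(-39 + v))
d(-56, 22)/(-9862) = ((-56)² - 48*22 - 39*(-56))/(-9862) = (3136 - 1056 + 2184)*(-1/9862) = 4264*(-1/9862) = -2132/4931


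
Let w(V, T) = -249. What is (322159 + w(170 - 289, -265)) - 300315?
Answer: 21595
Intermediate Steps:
(322159 + w(170 - 289, -265)) - 300315 = (322159 - 249) - 300315 = 321910 - 300315 = 21595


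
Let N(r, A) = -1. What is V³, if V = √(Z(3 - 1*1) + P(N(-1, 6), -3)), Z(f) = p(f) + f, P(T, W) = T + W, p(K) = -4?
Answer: -6*I*√6 ≈ -14.697*I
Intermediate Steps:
Z(f) = -4 + f
V = I*√6 (V = √((-4 + (3 - 1*1)) + (-1 - 3)) = √((-4 + (3 - 1)) - 4) = √((-4 + 2) - 4) = √(-2 - 4) = √(-6) = I*√6 ≈ 2.4495*I)
V³ = (I*√6)³ = -6*I*√6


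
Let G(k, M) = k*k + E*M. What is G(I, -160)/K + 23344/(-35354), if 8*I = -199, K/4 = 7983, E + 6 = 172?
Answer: -5911278251/4013951744 ≈ -1.4727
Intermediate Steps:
E = 166 (E = -6 + 172 = 166)
K = 31932 (K = 4*7983 = 31932)
I = -199/8 (I = (1/8)*(-199) = -199/8 ≈ -24.875)
G(k, M) = k**2 + 166*M (G(k, M) = k*k + 166*M = k**2 + 166*M)
G(I, -160)/K + 23344/(-35354) = ((-199/8)**2 + 166*(-160))/31932 + 23344/(-35354) = (39601/64 - 26560)*(1/31932) + 23344*(-1/35354) = -1660239/64*1/31932 - 11672/17677 = -184471/227072 - 11672/17677 = -5911278251/4013951744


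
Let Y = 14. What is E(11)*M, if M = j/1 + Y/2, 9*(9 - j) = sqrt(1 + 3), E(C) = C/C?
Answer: 142/9 ≈ 15.778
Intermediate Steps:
E(C) = 1
j = 79/9 (j = 9 - sqrt(1 + 3)/9 = 9 - sqrt(4)/9 = 9 - 1/9*2 = 9 - 2/9 = 79/9 ≈ 8.7778)
M = 142/9 (M = (79/9)/1 + 14/2 = (79/9)*1 + 14*(1/2) = 79/9 + 7 = 142/9 ≈ 15.778)
E(11)*M = 1*(142/9) = 142/9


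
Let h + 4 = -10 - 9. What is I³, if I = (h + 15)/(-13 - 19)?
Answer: 1/64 ≈ 0.015625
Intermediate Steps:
h = -23 (h = -4 + (-10 - 9) = -4 - 19 = -23)
I = ¼ (I = (-23 + 15)/(-13 - 19) = -8/(-32) = -8*(-1/32) = ¼ ≈ 0.25000)
I³ = (¼)³ = 1/64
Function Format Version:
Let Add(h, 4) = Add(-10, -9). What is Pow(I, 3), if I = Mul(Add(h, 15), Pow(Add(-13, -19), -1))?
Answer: Rational(1, 64) ≈ 0.015625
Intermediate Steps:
h = -23 (h = Add(-4, Add(-10, -9)) = Add(-4, -19) = -23)
I = Rational(1, 4) (I = Mul(Add(-23, 15), Pow(Add(-13, -19), -1)) = Mul(-8, Pow(-32, -1)) = Mul(-8, Rational(-1, 32)) = Rational(1, 4) ≈ 0.25000)
Pow(I, 3) = Pow(Rational(1, 4), 3) = Rational(1, 64)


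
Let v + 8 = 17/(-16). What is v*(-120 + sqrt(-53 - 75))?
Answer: 2175/2 - 145*I*sqrt(2)/2 ≈ 1087.5 - 102.53*I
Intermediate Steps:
v = -145/16 (v = -8 + 17/(-16) = -8 + 17*(-1/16) = -8 - 17/16 = -145/16 ≈ -9.0625)
v*(-120 + sqrt(-53 - 75)) = -145*(-120 + sqrt(-53 - 75))/16 = -145*(-120 + sqrt(-128))/16 = -145*(-120 + 8*I*sqrt(2))/16 = 2175/2 - 145*I*sqrt(2)/2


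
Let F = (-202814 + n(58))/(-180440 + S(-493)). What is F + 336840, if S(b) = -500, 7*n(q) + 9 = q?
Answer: 60948032407/180940 ≈ 3.3684e+5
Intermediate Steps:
n(q) = -9/7 + q/7
F = 202807/180940 (F = (-202814 + (-9/7 + (⅐)*58))/(-180440 - 500) = (-202814 + (-9/7 + 58/7))/(-180940) = (-202814 + 7)*(-1/180940) = -202807*(-1/180940) = 202807/180940 ≈ 1.1209)
F + 336840 = 202807/180940 + 336840 = 60948032407/180940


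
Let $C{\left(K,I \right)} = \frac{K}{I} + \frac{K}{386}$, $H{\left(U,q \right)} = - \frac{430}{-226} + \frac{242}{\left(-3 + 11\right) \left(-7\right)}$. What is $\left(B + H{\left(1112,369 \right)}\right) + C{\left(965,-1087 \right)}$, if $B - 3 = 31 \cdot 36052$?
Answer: $\frac{3843774731919}{3439268} \approx 1.1176 \cdot 10^{6}$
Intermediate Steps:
$H{\left(U,q \right)} = - \frac{7653}{3164}$ ($H{\left(U,q \right)} = \left(-430\right) \left(- \frac{1}{226}\right) + \frac{242}{8 \left(-7\right)} = \frac{215}{113} + \frac{242}{-56} = \frac{215}{113} + 242 \left(- \frac{1}{56}\right) = \frac{215}{113} - \frac{121}{28} = - \frac{7653}{3164}$)
$B = 1117615$ ($B = 3 + 31 \cdot 36052 = 3 + 1117612 = 1117615$)
$C{\left(K,I \right)} = \frac{K}{386} + \frac{K}{I}$ ($C{\left(K,I \right)} = \frac{K}{I} + K \frac{1}{386} = \frac{K}{I} + \frac{K}{386} = \frac{K}{386} + \frac{K}{I}$)
$\left(B + H{\left(1112,369 \right)}\right) + C{\left(965,-1087 \right)} = \left(1117615 - \frac{7653}{3164}\right) + \left(\frac{1}{386} \cdot 965 + \frac{965}{-1087}\right) = \frac{3536126207}{3164} + \left(\frac{5}{2} + 965 \left(- \frac{1}{1087}\right)\right) = \frac{3536126207}{3164} + \left(\frac{5}{2} - \frac{965}{1087}\right) = \frac{3536126207}{3164} + \frac{3505}{2174} = \frac{3843774731919}{3439268}$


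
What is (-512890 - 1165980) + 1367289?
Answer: -311581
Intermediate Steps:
(-512890 - 1165980) + 1367289 = -1678870 + 1367289 = -311581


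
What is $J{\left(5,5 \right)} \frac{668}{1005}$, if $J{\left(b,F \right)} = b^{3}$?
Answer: $\frac{16700}{201} \approx 83.085$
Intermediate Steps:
$J{\left(5,5 \right)} \frac{668}{1005} = 5^{3} \cdot \frac{668}{1005} = 125 \cdot 668 \cdot \frac{1}{1005} = 125 \cdot \frac{668}{1005} = \frac{16700}{201}$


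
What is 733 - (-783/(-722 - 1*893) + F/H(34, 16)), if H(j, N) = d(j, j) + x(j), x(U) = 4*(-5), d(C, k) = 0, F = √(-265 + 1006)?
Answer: 1183012/1615 + √741/20 ≈ 733.88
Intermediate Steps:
F = √741 ≈ 27.221
x(U) = -20
H(j, N) = -20 (H(j, N) = 0 - 20 = -20)
733 - (-783/(-722 - 1*893) + F/H(34, 16)) = 733 - (-783/(-722 - 1*893) + √741/(-20)) = 733 - (-783/(-722 - 893) + √741*(-1/20)) = 733 - (-783/(-1615) - √741/20) = 733 - (-783*(-1/1615) - √741/20) = 733 - (783/1615 - √741/20) = 733 + (-783/1615 + √741/20) = 1183012/1615 + √741/20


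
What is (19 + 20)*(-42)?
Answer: -1638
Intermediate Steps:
(19 + 20)*(-42) = 39*(-42) = -1638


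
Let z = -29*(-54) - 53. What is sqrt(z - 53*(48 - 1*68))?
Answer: sqrt(2573) ≈ 50.725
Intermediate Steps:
z = 1513 (z = 1566 - 53 = 1513)
sqrt(z - 53*(48 - 1*68)) = sqrt(1513 - 53*(48 - 1*68)) = sqrt(1513 - 53*(48 - 68)) = sqrt(1513 - 53*(-20)) = sqrt(1513 + 1060) = sqrt(2573)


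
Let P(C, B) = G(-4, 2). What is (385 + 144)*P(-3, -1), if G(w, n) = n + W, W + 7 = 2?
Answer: -1587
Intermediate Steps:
W = -5 (W = -7 + 2 = -5)
G(w, n) = -5 + n (G(w, n) = n - 5 = -5 + n)
P(C, B) = -3 (P(C, B) = -5 + 2 = -3)
(385 + 144)*P(-3, -1) = (385 + 144)*(-3) = 529*(-3) = -1587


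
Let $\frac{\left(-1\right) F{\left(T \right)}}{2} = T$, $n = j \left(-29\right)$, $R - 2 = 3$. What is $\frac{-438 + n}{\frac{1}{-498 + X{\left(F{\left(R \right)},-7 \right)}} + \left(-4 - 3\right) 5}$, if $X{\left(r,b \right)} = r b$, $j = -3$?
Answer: $\frac{150228}{14981} \approx 10.028$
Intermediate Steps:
$R = 5$ ($R = 2 + 3 = 5$)
$n = 87$ ($n = \left(-3\right) \left(-29\right) = 87$)
$F{\left(T \right)} = - 2 T$
$X{\left(r,b \right)} = b r$
$\frac{-438 + n}{\frac{1}{-498 + X{\left(F{\left(R \right)},-7 \right)}} + \left(-4 - 3\right) 5} = \frac{-438 + 87}{\frac{1}{-498 - 7 \left(\left(-2\right) 5\right)} + \left(-4 - 3\right) 5} = - \frac{351}{\frac{1}{-498 - -70} - 35} = - \frac{351}{\frac{1}{-498 + 70} - 35} = - \frac{351}{\frac{1}{-428} - 35} = - \frac{351}{- \frac{1}{428} - 35} = - \frac{351}{- \frac{14981}{428}} = \left(-351\right) \left(- \frac{428}{14981}\right) = \frac{150228}{14981}$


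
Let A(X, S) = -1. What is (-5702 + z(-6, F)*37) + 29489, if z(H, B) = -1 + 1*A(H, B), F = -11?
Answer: 23713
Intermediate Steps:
z(H, B) = -2 (z(H, B) = -1 + 1*(-1) = -1 - 1 = -2)
(-5702 + z(-6, F)*37) + 29489 = (-5702 - 2*37) + 29489 = (-5702 - 74) + 29489 = -5776 + 29489 = 23713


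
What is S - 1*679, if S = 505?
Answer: -174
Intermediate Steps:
S - 1*679 = 505 - 1*679 = 505 - 679 = -174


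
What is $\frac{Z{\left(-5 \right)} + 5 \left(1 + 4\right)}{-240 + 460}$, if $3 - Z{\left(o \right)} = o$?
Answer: $\frac{3}{20} \approx 0.15$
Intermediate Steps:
$Z{\left(o \right)} = 3 - o$
$\frac{Z{\left(-5 \right)} + 5 \left(1 + 4\right)}{-240 + 460} = \frac{\left(3 - -5\right) + 5 \left(1 + 4\right)}{-240 + 460} = \frac{\left(3 + 5\right) + 5 \cdot 5}{220} = \left(8 + 25\right) \frac{1}{220} = 33 \cdot \frac{1}{220} = \frac{3}{20}$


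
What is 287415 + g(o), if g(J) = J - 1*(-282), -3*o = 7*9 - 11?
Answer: 863039/3 ≈ 2.8768e+5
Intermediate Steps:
o = -52/3 (o = -(7*9 - 11)/3 = -(63 - 11)/3 = -1/3*52 = -52/3 ≈ -17.333)
g(J) = 282 + J (g(J) = J + 282 = 282 + J)
287415 + g(o) = 287415 + (282 - 52/3) = 287415 + 794/3 = 863039/3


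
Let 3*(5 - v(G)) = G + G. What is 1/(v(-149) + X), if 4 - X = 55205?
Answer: -3/165290 ≈ -1.8150e-5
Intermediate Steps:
v(G) = 5 - 2*G/3 (v(G) = 5 - (G + G)/3 = 5 - 2*G/3)
X = -55201 (X = 4 - 1*55205 = 4 - 55205 = -55201)
1/(v(-149) + X) = 1/((5 - 2/3*(-149)) - 55201) = 1/((5 + 298/3) - 55201) = 1/(313/3 - 55201) = 1/(-165290/3) = -3/165290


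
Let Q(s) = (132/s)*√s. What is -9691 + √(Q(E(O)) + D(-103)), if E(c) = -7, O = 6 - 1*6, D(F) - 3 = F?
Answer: -9691 + 2*√(-1225 - 231*I*√7)/7 ≈ -9688.6 - 10.29*I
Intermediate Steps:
D(F) = 3 + F
O = 0 (O = 6 - 6 = 0)
Q(s) = 132/√s
-9691 + √(Q(E(O)) + D(-103)) = -9691 + √(132/√(-7) + (3 - 103)) = -9691 + √(132*(-I*√7/7) - 100) = -9691 + √(-132*I*√7/7 - 100) = -9691 + √(-100 - 132*I*√7/7)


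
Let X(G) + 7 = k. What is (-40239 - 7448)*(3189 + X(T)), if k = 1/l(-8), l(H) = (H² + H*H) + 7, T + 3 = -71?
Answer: -20484952277/135 ≈ -1.5174e+8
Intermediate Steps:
T = -74 (T = -3 - 71 = -74)
l(H) = 7 + 2*H² (l(H) = (H² + H²) + 7 = 2*H² + 7 = 7 + 2*H²)
k = 1/135 (k = 1/(7 + 2*(-8)²) = 1/(7 + 2*64) = 1/(7 + 128) = 1/135 ≈ 0.0074074)
X(G) = -944/135 (X(G) = -7 + 1/135 = -944/135)
(-40239 - 7448)*(3189 + X(T)) = (-40239 - 7448)*(3189 - 944/135) = -47687*429571/135 = -20484952277/135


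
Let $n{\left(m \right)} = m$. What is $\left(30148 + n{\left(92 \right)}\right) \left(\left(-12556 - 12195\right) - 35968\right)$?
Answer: $-1836142560$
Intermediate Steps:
$\left(30148 + n{\left(92 \right)}\right) \left(\left(-12556 - 12195\right) - 35968\right) = \left(30148 + 92\right) \left(\left(-12556 - 12195\right) - 35968\right) = 30240 \left(-24751 - 35968\right) = 30240 \left(-60719\right) = -1836142560$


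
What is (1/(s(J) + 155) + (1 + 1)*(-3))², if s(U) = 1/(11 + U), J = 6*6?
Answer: 1906981561/53085796 ≈ 35.923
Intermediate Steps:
J = 36
(1/(s(J) + 155) + (1 + 1)*(-3))² = (1/(1/(11 + 36) + 155) + (1 + 1)*(-3))² = (1/(1/47 + 155) + 2*(-3))² = (1/(1/47 + 155) - 6)² = (1/(7286/47) - 6)² = (47/7286 - 6)² = (-43669/7286)² = 1906981561/53085796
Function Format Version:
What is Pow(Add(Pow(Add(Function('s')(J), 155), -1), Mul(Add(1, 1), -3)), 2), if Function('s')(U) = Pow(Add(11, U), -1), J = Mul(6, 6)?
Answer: Rational(1906981561, 53085796) ≈ 35.923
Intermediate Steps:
J = 36
Pow(Add(Pow(Add(Function('s')(J), 155), -1), Mul(Add(1, 1), -3)), 2) = Pow(Add(Pow(Add(Pow(Add(11, 36), -1), 155), -1), Mul(Add(1, 1), -3)), 2) = Pow(Add(Pow(Add(Pow(47, -1), 155), -1), Mul(2, -3)), 2) = Pow(Add(Pow(Add(Rational(1, 47), 155), -1), -6), 2) = Pow(Add(Pow(Rational(7286, 47), -1), -6), 2) = Pow(Add(Rational(47, 7286), -6), 2) = Pow(Rational(-43669, 7286), 2) = Rational(1906981561, 53085796)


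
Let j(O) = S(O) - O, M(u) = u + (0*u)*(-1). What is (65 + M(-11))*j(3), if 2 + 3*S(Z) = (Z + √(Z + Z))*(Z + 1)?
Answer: 18 + 72*√6 ≈ 194.36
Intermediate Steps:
S(Z) = -⅔ + (1 + Z)*(Z + √2*√Z)/3 (S(Z) = -⅔ + ((Z + √(Z + Z))*(Z + 1))/3 = -⅔ + ((Z + √(2*Z))*(1 + Z))/3 = -⅔ + ((Z + √2*√Z)*(1 + Z))/3 = -⅔ + ((1 + Z)*(Z + √2*√Z))/3 = -⅔ + (1 + Z)*(Z + √2*√Z)/3)
M(u) = u (M(u) = u + 0*(-1) = u + 0 = u)
j(O) = -⅔ - 2*O/3 + O²/3 + √2*√O/3 + √2*O^(3/2)/3 (j(O) = (-⅔ + O/3 + O²/3 + √2*√O/3 + √2*O^(3/2)/3) - O = -⅔ - 2*O/3 + O²/3 + √2*√O/3 + √2*O^(3/2)/3)
(65 + M(-11))*j(3) = (65 - 11)*(-⅔ - ⅔*3 + (⅓)*3² + √2*√3/3 + √2*3^(3/2)/3) = 54*(-⅔ - 2 + (⅓)*9 + √6/3 + √2*(3*√3)/3) = 54*(-⅔ - 2 + 3 + √6/3 + √6) = 54*(⅓ + 4*√6/3) = 18 + 72*√6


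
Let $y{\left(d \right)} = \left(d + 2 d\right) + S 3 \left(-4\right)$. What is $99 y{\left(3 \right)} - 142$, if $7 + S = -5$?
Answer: $15005$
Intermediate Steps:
$S = -12$ ($S = -7 - 5 = -12$)
$y{\left(d \right)} = 144 + 3 d$ ($y{\left(d \right)} = \left(d + 2 d\right) + \left(-12\right) 3 \left(-4\right) = 3 d - -144 = 3 d + 144 = 144 + 3 d$)
$99 y{\left(3 \right)} - 142 = 99 \left(144 + 3 \cdot 3\right) - 142 = 99 \left(144 + 9\right) - 142 = 99 \cdot 153 - 142 = 15147 - 142 = 15005$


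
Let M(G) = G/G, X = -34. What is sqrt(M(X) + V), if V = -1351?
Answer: 15*I*sqrt(6) ≈ 36.742*I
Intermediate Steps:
M(G) = 1
sqrt(M(X) + V) = sqrt(1 - 1351) = sqrt(-1350) = 15*I*sqrt(6)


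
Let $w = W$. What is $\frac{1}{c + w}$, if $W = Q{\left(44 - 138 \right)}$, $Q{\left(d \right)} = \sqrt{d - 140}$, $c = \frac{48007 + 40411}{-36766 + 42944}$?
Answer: $\frac{136561601}{4187245195} - \frac{28625763 i \sqrt{26}}{4187245195} \approx 0.032614 - 0.034859 i$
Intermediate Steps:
$c = \frac{44209}{3089}$ ($c = \frac{88418}{6178} = 88418 \cdot \frac{1}{6178} = \frac{44209}{3089} \approx 14.312$)
$Q{\left(d \right)} = \sqrt{-140 + d}$
$W = 3 i \sqrt{26}$ ($W = \sqrt{-140 + \left(44 - 138\right)} = \sqrt{-140 - 94} = \sqrt{-234} = 3 i \sqrt{26} \approx 15.297 i$)
$w = 3 i \sqrt{26} \approx 15.297 i$
$\frac{1}{c + w} = \frac{1}{\frac{44209}{3089} + 3 i \sqrt{26}}$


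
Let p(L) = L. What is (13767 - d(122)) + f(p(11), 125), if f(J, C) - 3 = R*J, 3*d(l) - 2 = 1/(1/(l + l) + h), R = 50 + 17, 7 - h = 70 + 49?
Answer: 1189243957/81981 ≈ 14506.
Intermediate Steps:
h = -112 (h = 7 - (70 + 49) = 7 - 1*119 = 7 - 119 = -112)
R = 67
d(l) = ⅔ + 1/(3*(-112 + 1/(2*l))) (d(l) = ⅔ + 1/(3*(1/(l + l) - 112)) = ⅔ + 1/(3*(1/(2*l) - 112)) = ⅔ + 1/(3*(-112 + 1/(2*l))))
f(J, C) = 3 + 67*J
(13767 - d(122)) + f(p(11), 125) = (13767 - 2*(-1 + 223*122)/(3*(-1 + 224*122))) + (3 + 67*11) = (13767 - 2*(-1 + 27206)/(3*(-1 + 27328))) + (3 + 737) = (13767 - 2*27205/(3*27327)) + 740 = (13767 - 1*54410/81981) + 740 = (13767 - 54410/81981) + 740 = 1128578017/81981 + 740 = 1189243957/81981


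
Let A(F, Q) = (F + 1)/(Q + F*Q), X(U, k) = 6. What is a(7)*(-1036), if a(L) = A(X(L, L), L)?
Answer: -148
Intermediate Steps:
A(F, Q) = (1 + F)/(Q + F*Q)
a(L) = 1/L
a(7)*(-1036) = -1036/7 = (1/7)*(-1036) = -148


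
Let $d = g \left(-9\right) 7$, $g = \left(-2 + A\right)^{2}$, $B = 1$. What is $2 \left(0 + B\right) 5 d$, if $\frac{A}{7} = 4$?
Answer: $-425880$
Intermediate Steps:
$A = 28$ ($A = 7 \cdot 4 = 28$)
$g = 676$ ($g = \left(-2 + 28\right)^{2} = 26^{2} = 676$)
$d = -42588$ ($d = 676 \left(-9\right) 7 = \left(-6084\right) 7 = -42588$)
$2 \left(0 + B\right) 5 d = 2 \left(0 + 1\right) 5 \left(-42588\right) = 2 \cdot 1 \cdot 5 \left(-42588\right) = 2 \cdot 5 \left(-42588\right) = 10 \left(-42588\right) = -425880$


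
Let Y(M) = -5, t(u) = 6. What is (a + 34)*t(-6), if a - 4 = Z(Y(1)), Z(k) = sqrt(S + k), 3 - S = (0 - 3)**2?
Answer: 228 + 6*I*sqrt(11) ≈ 228.0 + 19.9*I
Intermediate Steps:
S = -6 (S = 3 - (0 - 3)**2 = 3 - 1*(-3)**2 = 3 - 1*9 = 3 - 9 = -6)
Z(k) = sqrt(-6 + k)
a = 4 + I*sqrt(11) (a = 4 + sqrt(-6 - 5) = 4 + sqrt(-11) = 4 + I*sqrt(11) ≈ 4.0 + 3.3166*I)
(a + 34)*t(-6) = ((4 + I*sqrt(11)) + 34)*6 = (38 + I*sqrt(11))*6 = 228 + 6*I*sqrt(11)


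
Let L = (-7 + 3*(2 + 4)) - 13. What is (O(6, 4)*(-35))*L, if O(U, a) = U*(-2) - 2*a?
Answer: -1400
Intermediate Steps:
O(U, a) = -2*U - 2*a
L = -2 (L = (-7 + 3*6) - 13 = (-7 + 18) - 13 = 11 - 13 = -2)
(O(6, 4)*(-35))*L = ((-2*6 - 2*4)*(-35))*(-2) = ((-12 - 8)*(-35))*(-2) = -20*(-35)*(-2) = 700*(-2) = -1400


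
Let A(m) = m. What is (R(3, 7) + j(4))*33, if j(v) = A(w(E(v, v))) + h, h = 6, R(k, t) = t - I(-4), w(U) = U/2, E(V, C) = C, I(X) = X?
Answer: 627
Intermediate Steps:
w(U) = U/2 (w(U) = U*(½) = U/2)
R(k, t) = 4 + t (R(k, t) = t - 1*(-4) = t + 4 = 4 + t)
j(v) = 6 + v/2 (j(v) = v/2 + 6 = 6 + v/2)
(R(3, 7) + j(4))*33 = ((4 + 7) + (6 + (½)*4))*33 = (11 + (6 + 2))*33 = (11 + 8)*33 = 19*33 = 627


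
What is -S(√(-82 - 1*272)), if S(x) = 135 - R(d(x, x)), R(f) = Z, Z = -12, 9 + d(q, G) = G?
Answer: -147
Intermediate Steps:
d(q, G) = -9 + G
R(f) = -12
S(x) = 147 (S(x) = 135 - 1*(-12) = 135 + 12 = 147)
-S(√(-82 - 1*272)) = -1*147 = -147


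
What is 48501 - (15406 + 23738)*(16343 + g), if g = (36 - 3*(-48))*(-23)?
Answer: -477625731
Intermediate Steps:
g = -4140 (g = (36 + 144)*(-23) = 180*(-23) = -4140)
48501 - (15406 + 23738)*(16343 + g) = 48501 - (15406 + 23738)*(16343 - 4140) = 48501 - 39144*12203 = 48501 - 1*477674232 = 48501 - 477674232 = -477625731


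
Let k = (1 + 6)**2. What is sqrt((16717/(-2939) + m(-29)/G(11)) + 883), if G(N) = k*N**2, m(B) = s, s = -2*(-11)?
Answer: 3*sqrt(4992223554098)/226303 ≈ 29.620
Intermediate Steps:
s = 22
k = 49 (k = 7**2 = 49)
m(B) = 22
G(N) = 49*N**2
sqrt((16717/(-2939) + m(-29)/G(11)) + 883) = sqrt((16717/(-2939) + 22/((49*11**2))) + 883) = sqrt((16717*(-1/2939) + 22/((49*121))) + 883) = sqrt((-16717/2939 + 22/5929) + 883) = sqrt((-16717/2939 + 22*(1/5929)) + 883) = sqrt((-16717/2939 + 2/539) + 883) = sqrt(-9004585/1584121 + 883) = sqrt(1389774258/1584121) = 3*sqrt(4992223554098)/226303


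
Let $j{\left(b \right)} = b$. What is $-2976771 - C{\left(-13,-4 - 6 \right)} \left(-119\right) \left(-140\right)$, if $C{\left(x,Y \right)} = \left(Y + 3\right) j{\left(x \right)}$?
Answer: $-4492831$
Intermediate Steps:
$C{\left(x,Y \right)} = x \left(3 + Y\right)$ ($C{\left(x,Y \right)} = \left(Y + 3\right) x = \left(3 + Y\right) x = x \left(3 + Y\right)$)
$-2976771 - C{\left(-13,-4 - 6 \right)} \left(-119\right) \left(-140\right) = -2976771 - - 13 \left(3 - 10\right) \left(-119\right) \left(-140\right) = -2976771 - \left(-13\right) \left(-7\right) \left(-119\right) \left(-140\right) = -2976771 - 91 \left(-119\right) \left(-140\right) = -2976771 - \left(-10829\right) \left(-140\right) = -2976771 - 1516060 = -4492831$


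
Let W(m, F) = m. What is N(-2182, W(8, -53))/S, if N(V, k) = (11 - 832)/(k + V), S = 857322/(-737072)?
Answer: -151284028/465954507 ≈ -0.32468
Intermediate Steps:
S = -428661/368536 (S = 857322*(-1/737072) = -428661/368536 ≈ -1.1631)
N(V, k) = -821/(V + k)
N(-2182, W(8, -53))/S = (-821/(-2182 + 8))/(-428661/368536) = -821/(-2174)*(-368536/428661) = -821*(-1/2174)*(-368536/428661) = (821/2174)*(-368536/428661) = -151284028/465954507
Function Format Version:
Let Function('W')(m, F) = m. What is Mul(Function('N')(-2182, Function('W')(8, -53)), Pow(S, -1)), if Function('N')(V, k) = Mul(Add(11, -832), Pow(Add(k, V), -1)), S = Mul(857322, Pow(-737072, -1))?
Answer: Rational(-151284028, 465954507) ≈ -0.32468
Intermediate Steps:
S = Rational(-428661, 368536) (S = Mul(857322, Rational(-1, 737072)) = Rational(-428661, 368536) ≈ -1.1631)
Function('N')(V, k) = Mul(-821, Pow(Add(V, k), -1))
Mul(Function('N')(-2182, Function('W')(8, -53)), Pow(S, -1)) = Mul(Mul(-821, Pow(Add(-2182, 8), -1)), Pow(Rational(-428661, 368536), -1)) = Mul(Mul(-821, Pow(-2174, -1)), Rational(-368536, 428661)) = Mul(Mul(-821, Rational(-1, 2174)), Rational(-368536, 428661)) = Mul(Rational(821, 2174), Rational(-368536, 428661)) = Rational(-151284028, 465954507)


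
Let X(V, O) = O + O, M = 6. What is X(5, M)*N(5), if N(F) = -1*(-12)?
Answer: 144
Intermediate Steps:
N(F) = 12
X(V, O) = 2*O
X(5, M)*N(5) = (2*6)*12 = 12*12 = 144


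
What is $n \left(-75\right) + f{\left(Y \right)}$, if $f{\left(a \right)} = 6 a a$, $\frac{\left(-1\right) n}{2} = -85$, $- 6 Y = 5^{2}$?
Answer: $- \frac{75875}{6} \approx -12646.0$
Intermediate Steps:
$Y = - \frac{25}{6}$ ($Y = - \frac{5^{2}}{6} = \left(- \frac{1}{6}\right) 25 = - \frac{25}{6} \approx -4.1667$)
$n = 170$ ($n = \left(-2\right) \left(-85\right) = 170$)
$f{\left(a \right)} = 6 a^{2}$
$n \left(-75\right) + f{\left(Y \right)} = 170 \left(-75\right) + 6 \left(- \frac{25}{6}\right)^{2} = -12750 + 6 \cdot \frac{625}{36} = -12750 + \frac{625}{6} = - \frac{75875}{6}$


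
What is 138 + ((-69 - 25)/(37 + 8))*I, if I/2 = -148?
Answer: 34034/45 ≈ 756.31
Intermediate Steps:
I = -296 (I = 2*(-148) = -296)
138 + ((-69 - 25)/(37 + 8))*I = 138 + ((-69 - 25)/(37 + 8))*(-296) = 138 - 94/45*(-296) = 138 + 27824/45 = 34034/45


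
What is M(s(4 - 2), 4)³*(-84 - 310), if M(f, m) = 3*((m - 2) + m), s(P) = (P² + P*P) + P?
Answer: -2297808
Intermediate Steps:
s(P) = P + 2*P² (s(P) = (P² + P²) + P = 2*P² + P = P + 2*P²)
M(f, m) = -6 + 6*m (M(f, m) = 3*((-2 + m) + m) = 3*(-2 + 2*m) = -6 + 6*m)
M(s(4 - 2), 4)³*(-84 - 310) = (-6 + 6*4)³*(-84 - 310) = (-6 + 24)³*(-394) = 18³*(-394) = 5832*(-394) = -2297808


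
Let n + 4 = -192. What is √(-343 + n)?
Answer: 7*I*√11 ≈ 23.216*I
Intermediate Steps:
n = -196 (n = -4 - 192 = -196)
√(-343 + n) = √(-343 - 196) = √(-539) = 7*I*√11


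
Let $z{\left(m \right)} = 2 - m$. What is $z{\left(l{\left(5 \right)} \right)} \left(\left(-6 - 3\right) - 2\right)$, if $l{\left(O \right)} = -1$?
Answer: $-33$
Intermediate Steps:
$z{\left(l{\left(5 \right)} \right)} \left(\left(-6 - 3\right) - 2\right) = \left(2 - -1\right) \left(\left(-6 - 3\right) - 2\right) = \left(2 + 1\right) \left(-9 - 2\right) = 3 \left(-11\right) = -33$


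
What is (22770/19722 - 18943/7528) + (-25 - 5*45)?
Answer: -6219830881/24744536 ≈ -251.36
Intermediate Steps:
(22770/19722 - 18943/7528) + (-25 - 5*45) = (22770*(1/19722) - 18943*1/7528) + (-25 - 225) = (3795/3287 - 18943/7528) - 250 = -33696881/24744536 - 250 = -6219830881/24744536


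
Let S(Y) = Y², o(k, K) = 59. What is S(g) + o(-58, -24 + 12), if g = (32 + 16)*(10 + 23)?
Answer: 2509115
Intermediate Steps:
g = 1584 (g = 48*33 = 1584)
S(g) + o(-58, -24 + 12) = 1584² + 59 = 2509056 + 59 = 2509115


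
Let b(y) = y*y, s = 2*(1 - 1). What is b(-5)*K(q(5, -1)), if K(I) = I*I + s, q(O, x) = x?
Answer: 25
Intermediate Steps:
s = 0 (s = 2*0 = 0)
K(I) = I**2 (K(I) = I*I + 0 = I**2 + 0 = I**2)
b(y) = y**2
b(-5)*K(q(5, -1)) = (-5)**2*(-1)**2 = 25*1 = 25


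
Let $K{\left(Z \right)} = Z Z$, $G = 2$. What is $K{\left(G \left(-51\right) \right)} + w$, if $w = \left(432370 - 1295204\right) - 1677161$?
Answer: $-2529591$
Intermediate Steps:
$w = -2539995$ ($w = -862834 - 1677161 = -2539995$)
$K{\left(Z \right)} = Z^{2}$
$K{\left(G \left(-51\right) \right)} + w = \left(2 \left(-51\right)\right)^{2} - 2539995 = \left(-102\right)^{2} - 2539995 = 10404 - 2539995 = -2529591$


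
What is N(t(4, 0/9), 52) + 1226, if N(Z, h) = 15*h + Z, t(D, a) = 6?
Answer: 2012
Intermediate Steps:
N(Z, h) = Z + 15*h
N(t(4, 0/9), 52) + 1226 = (6 + 15*52) + 1226 = (6 + 780) + 1226 = 786 + 1226 = 2012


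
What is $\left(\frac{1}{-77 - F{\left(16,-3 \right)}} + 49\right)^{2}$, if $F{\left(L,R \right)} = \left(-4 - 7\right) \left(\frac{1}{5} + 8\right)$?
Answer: $\frac{10491121}{4356} \approx 2408.4$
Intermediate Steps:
$F{\left(L,R \right)} = - \frac{451}{5}$ ($F{\left(L,R \right)} = - 11 \left(\frac{1}{5} + 8\right) = \left(-11\right) \frac{41}{5} = - \frac{451}{5}$)
$\left(\frac{1}{-77 - F{\left(16,-3 \right)}} + 49\right)^{2} = \left(\frac{1}{-77 - - \frac{451}{5}} + 49\right)^{2} = \left(\frac{1}{-77 + \frac{451}{5}} + 49\right)^{2} = \left(\frac{1}{\frac{66}{5}} + 49\right)^{2} = \left(\frac{5}{66} + 49\right)^{2} = \left(\frac{3239}{66}\right)^{2} = \frac{10491121}{4356}$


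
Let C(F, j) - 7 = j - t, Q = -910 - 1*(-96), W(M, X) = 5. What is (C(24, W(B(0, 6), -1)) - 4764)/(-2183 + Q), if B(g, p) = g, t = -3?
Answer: 1583/999 ≈ 1.5846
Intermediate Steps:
Q = -814 (Q = -910 + 96 = -814)
C(F, j) = 10 + j (C(F, j) = 7 + (j - 1*(-3)) = 7 + (j + 3) = 7 + (3 + j) = 10 + j)
(C(24, W(B(0, 6), -1)) - 4764)/(-2183 + Q) = ((10 + 5) - 4764)/(-2183 - 814) = (15 - 4764)/(-2997) = -4749*(-1/2997) = 1583/999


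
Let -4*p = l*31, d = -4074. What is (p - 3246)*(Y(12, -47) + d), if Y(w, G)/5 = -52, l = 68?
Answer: 16352182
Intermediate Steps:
Y(w, G) = -260 (Y(w, G) = 5*(-52) = -260)
p = -527 (p = -17*31 = -¼*2108 = -527)
(p - 3246)*(Y(12, -47) + d) = (-527 - 3246)*(-260 - 4074) = -3773*(-4334) = 16352182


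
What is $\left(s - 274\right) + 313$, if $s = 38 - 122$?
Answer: $-45$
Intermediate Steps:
$s = -84$ ($s = 38 - 122 = -84$)
$\left(s - 274\right) + 313 = \left(-84 - 274\right) + 313 = -358 + 313 = -45$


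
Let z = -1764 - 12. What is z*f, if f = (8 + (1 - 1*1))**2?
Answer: -113664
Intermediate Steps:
z = -1776
f = 64 (f = (8 + (1 - 1))**2 = (8 + 0)**2 = 8**2 = 64)
z*f = -1776*64 = -113664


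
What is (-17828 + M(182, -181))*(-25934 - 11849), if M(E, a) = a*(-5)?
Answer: 639401709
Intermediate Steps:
M(E, a) = -5*a
(-17828 + M(182, -181))*(-25934 - 11849) = (-17828 - 5*(-181))*(-25934 - 11849) = (-17828 + 905)*(-37783) = -16923*(-37783) = 639401709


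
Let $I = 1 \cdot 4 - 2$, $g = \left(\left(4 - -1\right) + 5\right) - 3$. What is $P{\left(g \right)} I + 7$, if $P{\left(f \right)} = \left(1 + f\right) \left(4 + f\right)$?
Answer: $183$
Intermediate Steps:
$g = 7$ ($g = \left(\left(4 + 1\right) + 5\right) - 3 = \left(5 + 5\right) - 3 = 10 - 3 = 7$)
$I = 2$ ($I = 4 - 2 = 2$)
$P{\left(g \right)} I + 7 = \left(4 + 7^{2} + 5 \cdot 7\right) 2 + 7 = \left(4 + 49 + 35\right) 2 + 7 = 88 \cdot 2 + 7 = 176 + 7 = 183$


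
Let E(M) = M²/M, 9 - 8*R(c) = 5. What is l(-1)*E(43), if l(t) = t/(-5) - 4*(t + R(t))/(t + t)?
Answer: -172/5 ≈ -34.400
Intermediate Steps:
R(c) = ½ (R(c) = 9/8 - ⅛*5 = 9/8 - 5/8 = ½)
E(M) = M
l(t) = -t/5 - 2*(½ + t)/t (l(t) = t/(-5) - 4*(t + ½)/(t + t) = t*(-⅕) - 4*(½ + t)/(2*t) = -t/5 - 4*(½ + t)/(2*t) = -t/5 - 2*(½ + t)/t)
l(-1)*E(43) = (-2 - 1/(-1) - ⅕*(-1))*43 = (-2 - 1*(-1) + ⅕)*43 = (-2 + 1 + ⅕)*43 = -⅘*43 = -172/5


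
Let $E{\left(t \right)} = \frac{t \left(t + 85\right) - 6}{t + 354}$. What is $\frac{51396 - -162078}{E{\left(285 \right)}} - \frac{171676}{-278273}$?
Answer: $\frac{2109849467279}{1630123234} \approx 1294.3$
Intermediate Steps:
$E{\left(t \right)} = \frac{-6 + t \left(85 + t\right)}{354 + t}$ ($E{\left(t \right)} = \frac{t \left(85 + t\right) - 6}{354 + t} = \frac{-6 + t \left(85 + t\right)}{354 + t}$)
$\frac{51396 - -162078}{E{\left(285 \right)}} - \frac{171676}{-278273} = \frac{51396 - -162078}{\frac{1}{354 + 285} \left(-6 + 285^{2} + 85 \cdot 285\right)} - \frac{171676}{-278273} = \frac{51396 + 162078}{\frac{1}{639} \left(-6 + 81225 + 24225\right)} - - \frac{171676}{278273} = \frac{213474}{\frac{1}{639} \cdot 105444} + \frac{171676}{278273} = \frac{213474}{\frac{11716}{71}} + \frac{171676}{278273} = 213474 \cdot \frac{71}{11716} + \frac{171676}{278273} = \frac{7578327}{5858} + \frac{171676}{278273} = \frac{2109849467279}{1630123234}$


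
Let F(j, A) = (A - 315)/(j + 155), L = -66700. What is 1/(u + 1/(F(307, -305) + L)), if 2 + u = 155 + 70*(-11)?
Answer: -15408010/9506742401 ≈ -0.0016207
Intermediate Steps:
F(j, A) = (-315 + A)/(155 + j)
u = -617 (u = -2 + (155 + 70*(-11)) = -2 + (155 - 770) = -2 - 615 = -617)
1/(u + 1/(F(307, -305) + L)) = 1/(-617 + 1/((-315 - 305)/(155 + 307) - 66700)) = 1/(-617 + 1/(-620/462 - 66700)) = 1/(-617 + 1/((1/462)*(-620) - 66700)) = 1/(-617 + 1/(-310/231 - 66700)) = 1/(-617 + 1/(-15408010/231)) = 1/(-617 - 231/15408010) = 1/(-9506742401/15408010) = -15408010/9506742401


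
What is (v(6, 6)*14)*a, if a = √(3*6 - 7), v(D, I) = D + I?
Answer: 168*√11 ≈ 557.19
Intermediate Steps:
a = √11 (a = √(18 - 7) = √11 ≈ 3.3166)
(v(6, 6)*14)*a = ((6 + 6)*14)*√11 = (12*14)*√11 = 168*√11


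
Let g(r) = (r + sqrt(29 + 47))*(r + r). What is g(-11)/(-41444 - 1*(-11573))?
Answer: -242/29871 + 44*sqrt(19)/29871 ≈ -0.0016808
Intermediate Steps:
g(r) = 2*r*(r + 2*sqrt(19)) (g(r) = (r + sqrt(76))*(2*r) = (r + 2*sqrt(19))*(2*r) = 2*r*(r + 2*sqrt(19)))
g(-11)/(-41444 - 1*(-11573)) = (2*(-11)*(-11 + 2*sqrt(19)))/(-41444 - 1*(-11573)) = (242 - 44*sqrt(19))/(-41444 + 11573) = (242 - 44*sqrt(19))/(-29871) = (242 - 44*sqrt(19))*(-1/29871) = -242/29871 + 44*sqrt(19)/29871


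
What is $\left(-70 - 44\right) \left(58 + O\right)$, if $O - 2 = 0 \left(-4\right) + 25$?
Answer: $-9690$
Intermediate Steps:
$O = 27$ ($O = 2 + \left(0 \left(-4\right) + 25\right) = 2 + \left(0 + 25\right) = 2 + 25 = 27$)
$\left(-70 - 44\right) \left(58 + O\right) = \left(-70 - 44\right) \left(58 + 27\right) = \left(-70 - 44\right) 85 = \left(-114\right) 85 = -9690$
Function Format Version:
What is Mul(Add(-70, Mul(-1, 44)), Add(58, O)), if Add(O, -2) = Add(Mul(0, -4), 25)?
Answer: -9690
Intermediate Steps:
O = 27 (O = Add(2, Add(Mul(0, -4), 25)) = Add(2, Add(0, 25)) = Add(2, 25) = 27)
Mul(Add(-70, Mul(-1, 44)), Add(58, O)) = Mul(Add(-70, Mul(-1, 44)), Add(58, 27)) = Mul(Add(-70, -44), 85) = Mul(-114, 85) = -9690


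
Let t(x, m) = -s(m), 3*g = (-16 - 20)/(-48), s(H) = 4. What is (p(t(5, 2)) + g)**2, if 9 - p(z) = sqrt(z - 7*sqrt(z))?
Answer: (37 - 4*sqrt(2)*sqrt(-2 - 7*I))**2/16 ≈ 39.052 + 42.357*I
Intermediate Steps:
g = 1/4 (g = ((-16 - 20)/(-48))/3 = (-36*(-1/48))/3 = (1/3)*(3/4) = 1/4 ≈ 0.25000)
t(x, m) = -4 (t(x, m) = -1*4 = -4)
p(z) = 9 - sqrt(z - 7*sqrt(z))
(p(t(5, 2)) + g)**2 = ((9 - sqrt(-4 - 14*I)) + 1/4)**2 = (37/4 - sqrt(-4 - 14*I))**2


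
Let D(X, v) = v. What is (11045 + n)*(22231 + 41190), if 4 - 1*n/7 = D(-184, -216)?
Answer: 798153285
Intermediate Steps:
n = 1540 (n = 28 - 7*(-216) = 28 + 1512 = 1540)
(11045 + n)*(22231 + 41190) = (11045 + 1540)*(22231 + 41190) = 12585*63421 = 798153285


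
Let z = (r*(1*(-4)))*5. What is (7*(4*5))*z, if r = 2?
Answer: -5600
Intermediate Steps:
z = -40 (z = (2*(1*(-4)))*5 = (2*(-4))*5 = -8*5 = -40)
(7*(4*5))*z = (7*(4*5))*(-40) = (7*20)*(-40) = 140*(-40) = -5600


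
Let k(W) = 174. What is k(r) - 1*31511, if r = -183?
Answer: -31337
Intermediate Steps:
k(r) - 1*31511 = 174 - 1*31511 = 174 - 31511 = -31337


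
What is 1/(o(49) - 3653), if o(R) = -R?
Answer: -1/3702 ≈ -0.00027012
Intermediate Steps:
1/(o(49) - 3653) = 1/(-1*49 - 3653) = 1/(-49 - 3653) = 1/(-3702) = -1/3702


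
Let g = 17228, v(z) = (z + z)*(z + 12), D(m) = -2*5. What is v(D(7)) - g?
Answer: -17268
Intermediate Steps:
D(m) = -10
v(z) = 2*z*(12 + z) (v(z) = (2*z)*(12 + z) = 2*z*(12 + z))
v(D(7)) - g = 2*(-10)*(12 - 10) - 1*17228 = 2*(-10)*2 - 17228 = -40 - 17228 = -17268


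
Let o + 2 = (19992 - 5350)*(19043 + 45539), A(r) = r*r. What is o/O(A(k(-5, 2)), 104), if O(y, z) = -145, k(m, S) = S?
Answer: -945609642/145 ≈ -6.5214e+6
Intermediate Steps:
A(r) = r**2
o = 945609642 (o = -2 + (19992 - 5350)*(19043 + 45539) = -2 + 14642*64582 = -2 + 945609644 = 945609642)
o/O(A(k(-5, 2)), 104) = 945609642/(-145) = 945609642*(-1/145) = -945609642/145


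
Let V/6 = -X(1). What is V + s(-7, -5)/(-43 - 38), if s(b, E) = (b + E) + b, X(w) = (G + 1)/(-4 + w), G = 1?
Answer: 343/81 ≈ 4.2346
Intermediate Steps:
X(w) = 2/(-4 + w) (X(w) = (1 + 1)/(-4 + w) = 2/(-4 + w))
s(b, E) = E + 2*b (s(b, E) = (E + b) + b = E + 2*b)
V = 4 (V = 6*(-2/(-4 + 1)) = 6*(-2/(-3)) = 6*(-2*(-1)/3) = 6*(-1*(-⅔)) = 6*(⅔) = 4)
V + s(-7, -5)/(-43 - 38) = 4 + (-5 + 2*(-7))/(-43 - 38) = 4 + (-5 - 14)/(-81) = 4 - 19*(-1/81) = 4 + 19/81 = 343/81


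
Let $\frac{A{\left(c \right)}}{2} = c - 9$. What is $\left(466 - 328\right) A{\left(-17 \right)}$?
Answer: $-7176$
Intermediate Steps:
$A{\left(c \right)} = -18 + 2 c$ ($A{\left(c \right)} = 2 \left(c - 9\right) = 2 \left(-9 + c\right) = -18 + 2 c$)
$\left(466 - 328\right) A{\left(-17 \right)} = \left(466 - 328\right) \left(-18 + 2 \left(-17\right)\right) = 138 \left(-18 - 34\right) = 138 \left(-52\right) = -7176$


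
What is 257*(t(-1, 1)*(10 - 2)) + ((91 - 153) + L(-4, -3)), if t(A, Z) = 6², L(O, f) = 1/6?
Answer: 443725/6 ≈ 73954.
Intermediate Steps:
L(O, f) = ⅙
t(A, Z) = 36
257*(t(-1, 1)*(10 - 2)) + ((91 - 153) + L(-4, -3)) = 257*(36*(10 - 2)) + ((91 - 153) + ⅙) = 257*(36*8) + (-62 + ⅙) = 257*288 - 371/6 = 74016 - 371/6 = 443725/6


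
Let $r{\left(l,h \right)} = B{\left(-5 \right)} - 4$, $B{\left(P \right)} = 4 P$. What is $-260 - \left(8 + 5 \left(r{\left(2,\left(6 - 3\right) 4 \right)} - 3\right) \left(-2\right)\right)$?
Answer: $-538$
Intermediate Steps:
$r{\left(l,h \right)} = -24$ ($r{\left(l,h \right)} = 4 \left(-5\right) - 4 = -20 - 4 = -24$)
$-260 - \left(8 + 5 \left(r{\left(2,\left(6 - 3\right) 4 \right)} - 3\right) \left(-2\right)\right) = -260 - \left(8 + 5 \left(-24 - 3\right) \left(-2\right)\right) = -260 - \left(8 + 5 \left(\left(-27\right) \left(-2\right)\right)\right) = -260 - \left(8 + 5 \cdot 54\right) = -260 - \left(8 + 270\right) = -260 - 278 = -538$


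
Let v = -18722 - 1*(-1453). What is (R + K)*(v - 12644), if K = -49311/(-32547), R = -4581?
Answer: 1486162553616/10849 ≈ 1.3699e+8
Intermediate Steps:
v = -17269 (v = -18722 + 1453 = -17269)
K = 16437/10849 (K = -49311*(-1/32547) = 16437/10849 ≈ 1.5151)
(R + K)*(v - 12644) = (-4581 + 16437/10849)*(-17269 - 12644) = -49682832/10849*(-29913) = 1486162553616/10849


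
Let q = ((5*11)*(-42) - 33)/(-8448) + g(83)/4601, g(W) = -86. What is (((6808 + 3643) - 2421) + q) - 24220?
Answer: -443469395/27392 ≈ -16190.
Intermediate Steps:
q = 7085/27392 (q = ((5*11)*(-42) - 33)/(-8448) - 86/4601 = (55*(-42) - 33)*(-1/8448) - 86*1/4601 = (-2310 - 33)*(-1/8448) - 2/107 = -2343*(-1/8448) - 2/107 = 71/256 - 2/107 = 7085/27392 ≈ 0.25865)
(((6808 + 3643) - 2421) + q) - 24220 = (((6808 + 3643) - 2421) + 7085/27392) - 24220 = ((10451 - 2421) + 7085/27392) - 24220 = (8030 + 7085/27392) - 24220 = 219964845/27392 - 24220 = -443469395/27392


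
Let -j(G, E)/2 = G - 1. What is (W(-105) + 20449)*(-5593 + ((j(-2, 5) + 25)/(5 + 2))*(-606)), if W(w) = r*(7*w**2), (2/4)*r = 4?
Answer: -36955057513/7 ≈ -5.2793e+9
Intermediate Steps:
r = 8 (r = 2*4 = 8)
W(w) = 56*w**2 (W(w) = 8*(7*w**2) = 56*w**2)
j(G, E) = 2 - 2*G (j(G, E) = -2*(G - 1) = -2*(-1 + G) = 2 - 2*G)
(W(-105) + 20449)*(-5593 + ((j(-2, 5) + 25)/(5 + 2))*(-606)) = (56*(-105)**2 + 20449)*(-5593 + (((2 - 2*(-2)) + 25)/(5 + 2))*(-606)) = (56*11025 + 20449)*(-5593 + (((2 + 4) + 25)/7)*(-606)) = (617400 + 20449)*(-5593 + ((6 + 25)*(1/7))*(-606)) = 637849*(-5593 + (31*(1/7))*(-606)) = 637849*(-5593 + (31/7)*(-606)) = 637849*(-5593 - 18786/7) = 637849*(-57937/7) = -36955057513/7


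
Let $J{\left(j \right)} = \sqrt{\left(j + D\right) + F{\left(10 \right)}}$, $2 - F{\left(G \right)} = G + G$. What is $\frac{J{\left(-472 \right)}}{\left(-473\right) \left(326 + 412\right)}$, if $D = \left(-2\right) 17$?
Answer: $- \frac{i \sqrt{131}}{174537} \approx - 6.5577 \cdot 10^{-5} i$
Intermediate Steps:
$F{\left(G \right)} = 2 - 2 G$ ($F{\left(G \right)} = 2 - \left(G + G\right) = 2 - 2 G$)
$D = -34$
$J{\left(j \right)} = \sqrt{-52 + j}$ ($J{\left(j \right)} = \sqrt{\left(j - 34\right) + \left(2 - 20\right)} = \sqrt{\left(-34 + j\right) + \left(2 - 20\right)} = \sqrt{\left(-34 + j\right) - 18} = \sqrt{-52 + j}$)
$\frac{J{\left(-472 \right)}}{\left(-473\right) \left(326 + 412\right)} = \frac{\sqrt{-52 - 472}}{\left(-473\right) \left(326 + 412\right)} = \frac{\sqrt{-524}}{\left(-473\right) 738} = \frac{2 i \sqrt{131}}{-349074} = 2 i \sqrt{131} \left(- \frac{1}{349074}\right) = - \frac{i \sqrt{131}}{174537}$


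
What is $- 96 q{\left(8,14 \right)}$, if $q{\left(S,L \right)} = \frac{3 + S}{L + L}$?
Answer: $- \frac{264}{7} \approx -37.714$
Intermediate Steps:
$q{\left(S,L \right)} = \frac{3 + S}{2 L}$
$- 96 q{\left(8,14 \right)} = - 96 \frac{3 + 8}{2 \cdot 14} = - 96 \cdot \frac{1}{2} \cdot \frac{1}{14} \cdot 11 = \left(-96\right) \frac{11}{28} = - \frac{264}{7}$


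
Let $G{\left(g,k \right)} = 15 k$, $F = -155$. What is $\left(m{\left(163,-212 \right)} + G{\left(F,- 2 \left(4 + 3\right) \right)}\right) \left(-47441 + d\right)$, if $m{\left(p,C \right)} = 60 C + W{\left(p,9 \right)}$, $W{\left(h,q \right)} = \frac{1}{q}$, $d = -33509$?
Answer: $\frac{9420070550}{9} \approx 1.0467 \cdot 10^{9}$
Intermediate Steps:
$m{\left(p,C \right)} = \frac{1}{9} + 60 C$ ($m{\left(p,C \right)} = 60 C + \frac{1}{9} = \frac{1}{9} + 60 C$)
$\left(m{\left(163,-212 \right)} + G{\left(F,- 2 \left(4 + 3\right) \right)}\right) \left(-47441 + d\right) = \left(\left(\frac{1}{9} + 60 \left(-212\right)\right) + 15 \left(- 2 \left(4 + 3\right)\right)\right) \left(-47441 - 33509\right) = \left(\left(\frac{1}{9} - 12720\right) + 15 \left(\left(-2\right) 7\right)\right) \left(-80950\right) = \left(- \frac{114479}{9} + 15 \left(-14\right)\right) \left(-80950\right) = \left(- \frac{114479}{9} - 210\right) \left(-80950\right) = \left(- \frac{116369}{9}\right) \left(-80950\right) = \frac{9420070550}{9}$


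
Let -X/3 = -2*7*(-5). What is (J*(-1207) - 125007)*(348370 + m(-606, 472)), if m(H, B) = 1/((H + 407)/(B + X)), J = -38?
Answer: -5486478948888/199 ≈ -2.7570e+10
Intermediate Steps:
X = -210 (X = -3*(-2*7)*(-5) = -(-42)*(-5) = -3*70 = -210)
m(H, B) = (-210 + B)/(407 + H) (m(H, B) = 1/((H + 407)/(B - 210)) = 1/((407 + H)/(-210 + B)) = (-210 + B)/(407 + H))
(J*(-1207) - 125007)*(348370 + m(-606, 472)) = (-38*(-1207) - 125007)*(348370 + (-210 + 472)/(407 - 606)) = (45866 - 125007)*(348370 + 262/(-199)) = -79141*(348370 - 1/199*262) = -79141*(348370 - 262/199) = -79141*69325368/199 = -5486478948888/199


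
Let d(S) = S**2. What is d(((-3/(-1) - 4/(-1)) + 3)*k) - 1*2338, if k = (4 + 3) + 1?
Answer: 4062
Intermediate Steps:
k = 8 (k = 7 + 1 = 8)
d(((-3/(-1) - 4/(-1)) + 3)*k) - 1*2338 = (((-3/(-1) - 4/(-1)) + 3)*8)**2 - 1*2338 = (((-3*(-1) - 4*(-1)) + 3)*8)**2 - 2338 = (((3 + 4) + 3)*8)**2 - 2338 = ((7 + 3)*8)**2 - 2338 = (10*8)**2 - 2338 = 80**2 - 2338 = 6400 - 2338 = 4062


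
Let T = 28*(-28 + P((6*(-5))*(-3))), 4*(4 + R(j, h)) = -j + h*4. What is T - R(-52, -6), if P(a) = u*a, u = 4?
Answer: 9293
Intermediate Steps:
P(a) = 4*a
R(j, h) = -4 + h - j/4 (R(j, h) = -4 + (-j + h*4)/4 = -4 + (-j + 4*h)/4 = -4 + (h - j/4) = -4 + h - j/4)
T = 9296 (T = 28*(-28 + 4*((6*(-5))*(-3))) = 28*(-28 + 4*(-30*(-3))) = 28*(-28 + 4*90) = 28*(-28 + 360) = 28*332 = 9296)
T - R(-52, -6) = 9296 - (-4 - 6 - 1/4*(-52)) = 9296 - (-4 - 6 + 13) = 9296 - 1*3 = 9296 - 3 = 9293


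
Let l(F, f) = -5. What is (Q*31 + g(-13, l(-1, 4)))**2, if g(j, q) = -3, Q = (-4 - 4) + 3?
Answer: 24964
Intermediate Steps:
Q = -5 (Q = -8 + 3 = -5)
(Q*31 + g(-13, l(-1, 4)))**2 = (-5*31 - 3)**2 = (-155 - 3)**2 = (-158)**2 = 24964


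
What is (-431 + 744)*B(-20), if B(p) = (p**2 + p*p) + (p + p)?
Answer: 237880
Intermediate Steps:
B(p) = 2*p + 2*p**2 (B(p) = (p**2 + p**2) + 2*p = 2*p**2 + 2*p = 2*p + 2*p**2)
(-431 + 744)*B(-20) = (-431 + 744)*(2*(-20)*(1 - 20)) = 313*(2*(-20)*(-19)) = 313*760 = 237880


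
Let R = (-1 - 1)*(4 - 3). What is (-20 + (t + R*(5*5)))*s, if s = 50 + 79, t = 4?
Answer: -8514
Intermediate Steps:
R = -2 (R = -2*1 = -2)
s = 129
(-20 + (t + R*(5*5)))*s = (-20 + (4 - 10*5))*129 = (-20 + (4 - 2*25))*129 = (-20 + (4 - 50))*129 = (-20 - 46)*129 = -66*129 = -8514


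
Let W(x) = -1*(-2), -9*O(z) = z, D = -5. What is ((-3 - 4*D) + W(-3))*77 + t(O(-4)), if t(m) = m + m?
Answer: 13175/9 ≈ 1463.9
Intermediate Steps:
O(z) = -z/9
W(x) = 2
t(m) = 2*m
((-3 - 4*D) + W(-3))*77 + t(O(-4)) = ((-3 - 4*(-5)) + 2)*77 + 2*(-1/9*(-4)) = ((-3 + 20) + 2)*77 + 2*(4/9) = (17 + 2)*77 + 8/9 = 19*77 + 8/9 = 1463 + 8/9 = 13175/9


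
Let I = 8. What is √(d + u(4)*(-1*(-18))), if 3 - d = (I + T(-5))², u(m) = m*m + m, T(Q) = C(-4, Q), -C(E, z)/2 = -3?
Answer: √167 ≈ 12.923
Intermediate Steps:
C(E, z) = 6 (C(E, z) = -2*(-3) = 6)
T(Q) = 6
u(m) = m + m² (u(m) = m² + m = m + m²)
d = -193 (d = 3 - (8 + 6)² = 3 - 1*14² = 3 - 1*196 = 3 - 196 = -193)
√(d + u(4)*(-1*(-18))) = √(-193 + (4*(1 + 4))*(-1*(-18))) = √(-193 + (4*5)*18) = √(-193 + 20*18) = √(-193 + 360) = √167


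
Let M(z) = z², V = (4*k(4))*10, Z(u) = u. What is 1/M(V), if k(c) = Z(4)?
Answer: 1/25600 ≈ 3.9063e-5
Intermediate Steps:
k(c) = 4
V = 160 (V = (4*4)*10 = 16*10 = 160)
1/M(V) = 1/(160²) = 1/25600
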